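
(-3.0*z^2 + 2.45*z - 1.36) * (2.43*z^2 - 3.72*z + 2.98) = -7.29*z^4 + 17.1135*z^3 - 21.3588*z^2 + 12.3602*z - 4.0528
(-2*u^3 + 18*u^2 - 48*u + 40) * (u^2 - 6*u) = -2*u^5 + 30*u^4 - 156*u^3 + 328*u^2 - 240*u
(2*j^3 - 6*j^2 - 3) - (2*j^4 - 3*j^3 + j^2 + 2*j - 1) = -2*j^4 + 5*j^3 - 7*j^2 - 2*j - 2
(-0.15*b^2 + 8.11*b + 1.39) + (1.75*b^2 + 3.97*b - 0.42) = 1.6*b^2 + 12.08*b + 0.97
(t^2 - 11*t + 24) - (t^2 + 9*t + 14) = 10 - 20*t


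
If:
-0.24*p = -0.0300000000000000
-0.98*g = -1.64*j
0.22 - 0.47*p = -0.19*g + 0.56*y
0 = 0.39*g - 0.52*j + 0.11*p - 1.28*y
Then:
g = -1.00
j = -0.60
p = 0.12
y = -0.05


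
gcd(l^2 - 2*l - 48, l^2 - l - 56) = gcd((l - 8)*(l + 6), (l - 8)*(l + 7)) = l - 8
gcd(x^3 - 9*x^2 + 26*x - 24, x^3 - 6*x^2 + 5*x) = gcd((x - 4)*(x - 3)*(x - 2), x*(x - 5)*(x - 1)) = 1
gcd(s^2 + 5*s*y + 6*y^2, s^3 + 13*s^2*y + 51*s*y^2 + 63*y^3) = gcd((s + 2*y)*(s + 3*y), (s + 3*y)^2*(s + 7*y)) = s + 3*y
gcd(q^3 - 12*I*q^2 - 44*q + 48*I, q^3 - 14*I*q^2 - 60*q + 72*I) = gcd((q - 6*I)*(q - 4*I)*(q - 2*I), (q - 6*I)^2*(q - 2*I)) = q^2 - 8*I*q - 12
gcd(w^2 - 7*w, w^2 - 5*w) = w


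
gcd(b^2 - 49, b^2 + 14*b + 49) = b + 7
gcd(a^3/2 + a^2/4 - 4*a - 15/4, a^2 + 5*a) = 1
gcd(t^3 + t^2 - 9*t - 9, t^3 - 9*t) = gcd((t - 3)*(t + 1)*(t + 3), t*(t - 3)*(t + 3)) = t^2 - 9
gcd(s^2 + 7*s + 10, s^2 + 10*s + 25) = s + 5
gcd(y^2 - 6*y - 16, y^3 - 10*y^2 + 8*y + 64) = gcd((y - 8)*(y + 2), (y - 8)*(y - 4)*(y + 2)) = y^2 - 6*y - 16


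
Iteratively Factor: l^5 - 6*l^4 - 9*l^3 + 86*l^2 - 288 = (l - 4)*(l^4 - 2*l^3 - 17*l^2 + 18*l + 72) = (l - 4)*(l - 3)*(l^3 + l^2 - 14*l - 24) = (l - 4)*(l - 3)*(l + 3)*(l^2 - 2*l - 8) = (l - 4)^2*(l - 3)*(l + 3)*(l + 2)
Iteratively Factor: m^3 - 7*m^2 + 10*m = (m - 2)*(m^2 - 5*m) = m*(m - 2)*(m - 5)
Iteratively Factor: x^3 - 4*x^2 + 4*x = (x - 2)*(x^2 - 2*x) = x*(x - 2)*(x - 2)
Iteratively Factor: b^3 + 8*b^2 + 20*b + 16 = (b + 2)*(b^2 + 6*b + 8) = (b + 2)*(b + 4)*(b + 2)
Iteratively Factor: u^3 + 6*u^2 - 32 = (u - 2)*(u^2 + 8*u + 16) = (u - 2)*(u + 4)*(u + 4)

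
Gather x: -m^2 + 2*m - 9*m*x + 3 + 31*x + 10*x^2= -m^2 + 2*m + 10*x^2 + x*(31 - 9*m) + 3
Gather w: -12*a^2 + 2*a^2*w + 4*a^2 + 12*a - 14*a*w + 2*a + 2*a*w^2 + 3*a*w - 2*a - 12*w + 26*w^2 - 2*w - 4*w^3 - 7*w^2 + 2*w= -8*a^2 + 12*a - 4*w^3 + w^2*(2*a + 19) + w*(2*a^2 - 11*a - 12)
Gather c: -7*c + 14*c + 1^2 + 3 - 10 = 7*c - 6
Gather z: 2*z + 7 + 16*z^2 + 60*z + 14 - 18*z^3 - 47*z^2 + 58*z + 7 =-18*z^3 - 31*z^2 + 120*z + 28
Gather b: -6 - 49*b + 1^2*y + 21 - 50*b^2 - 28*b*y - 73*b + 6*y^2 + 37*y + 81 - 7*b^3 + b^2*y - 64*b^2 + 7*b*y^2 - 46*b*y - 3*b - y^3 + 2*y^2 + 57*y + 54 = -7*b^3 + b^2*(y - 114) + b*(7*y^2 - 74*y - 125) - y^3 + 8*y^2 + 95*y + 150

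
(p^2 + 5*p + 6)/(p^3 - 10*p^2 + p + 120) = (p + 2)/(p^2 - 13*p + 40)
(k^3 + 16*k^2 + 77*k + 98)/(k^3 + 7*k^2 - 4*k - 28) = (k + 7)/(k - 2)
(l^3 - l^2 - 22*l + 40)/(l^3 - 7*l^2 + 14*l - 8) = (l + 5)/(l - 1)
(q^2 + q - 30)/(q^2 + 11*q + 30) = (q - 5)/(q + 5)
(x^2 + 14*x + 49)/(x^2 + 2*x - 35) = (x + 7)/(x - 5)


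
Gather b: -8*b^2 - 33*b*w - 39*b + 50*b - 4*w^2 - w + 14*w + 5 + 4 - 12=-8*b^2 + b*(11 - 33*w) - 4*w^2 + 13*w - 3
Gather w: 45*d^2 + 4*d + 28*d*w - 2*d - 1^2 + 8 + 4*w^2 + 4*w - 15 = 45*d^2 + 2*d + 4*w^2 + w*(28*d + 4) - 8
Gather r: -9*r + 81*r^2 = 81*r^2 - 9*r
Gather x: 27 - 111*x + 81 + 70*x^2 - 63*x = 70*x^2 - 174*x + 108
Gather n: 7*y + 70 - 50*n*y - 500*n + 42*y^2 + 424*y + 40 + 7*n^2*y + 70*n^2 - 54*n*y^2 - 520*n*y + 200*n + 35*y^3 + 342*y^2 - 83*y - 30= n^2*(7*y + 70) + n*(-54*y^2 - 570*y - 300) + 35*y^3 + 384*y^2 + 348*y + 80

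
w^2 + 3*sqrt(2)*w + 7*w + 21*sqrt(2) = (w + 7)*(w + 3*sqrt(2))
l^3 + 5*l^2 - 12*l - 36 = (l - 3)*(l + 2)*(l + 6)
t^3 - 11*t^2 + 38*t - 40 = (t - 5)*(t - 4)*(t - 2)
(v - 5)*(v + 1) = v^2 - 4*v - 5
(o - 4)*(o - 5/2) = o^2 - 13*o/2 + 10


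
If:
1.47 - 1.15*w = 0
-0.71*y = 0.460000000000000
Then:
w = 1.28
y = -0.65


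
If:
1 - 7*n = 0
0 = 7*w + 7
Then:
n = 1/7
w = -1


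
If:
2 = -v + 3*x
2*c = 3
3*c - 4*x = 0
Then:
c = 3/2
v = 11/8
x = 9/8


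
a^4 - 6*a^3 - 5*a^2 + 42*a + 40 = (a - 5)*(a - 4)*(a + 1)*(a + 2)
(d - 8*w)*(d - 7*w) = d^2 - 15*d*w + 56*w^2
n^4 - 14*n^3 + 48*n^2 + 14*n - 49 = (n - 7)^2*(n - 1)*(n + 1)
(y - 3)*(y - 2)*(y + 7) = y^3 + 2*y^2 - 29*y + 42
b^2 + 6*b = b*(b + 6)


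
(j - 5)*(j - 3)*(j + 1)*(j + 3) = j^4 - 4*j^3 - 14*j^2 + 36*j + 45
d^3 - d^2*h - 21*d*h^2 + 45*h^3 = (d - 3*h)^2*(d + 5*h)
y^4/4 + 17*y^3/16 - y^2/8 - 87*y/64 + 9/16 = (y/4 + 1)*(y - 3/4)*(y - 1/2)*(y + 3/2)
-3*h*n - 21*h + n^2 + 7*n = (-3*h + n)*(n + 7)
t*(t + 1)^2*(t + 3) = t^4 + 5*t^3 + 7*t^2 + 3*t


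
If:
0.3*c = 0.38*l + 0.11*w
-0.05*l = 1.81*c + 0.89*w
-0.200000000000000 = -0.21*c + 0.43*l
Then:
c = -0.51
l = -0.71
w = 1.08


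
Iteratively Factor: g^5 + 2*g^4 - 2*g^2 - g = (g)*(g^4 + 2*g^3 - 2*g - 1) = g*(g + 1)*(g^3 + g^2 - g - 1) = g*(g - 1)*(g + 1)*(g^2 + 2*g + 1) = g*(g - 1)*(g + 1)^2*(g + 1)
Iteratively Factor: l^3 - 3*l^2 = (l)*(l^2 - 3*l) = l*(l - 3)*(l)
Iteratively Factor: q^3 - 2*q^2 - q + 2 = (q + 1)*(q^2 - 3*q + 2) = (q - 1)*(q + 1)*(q - 2)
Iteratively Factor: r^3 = (r)*(r^2) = r^2*(r)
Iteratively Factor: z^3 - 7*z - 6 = (z - 3)*(z^2 + 3*z + 2) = (z - 3)*(z + 2)*(z + 1)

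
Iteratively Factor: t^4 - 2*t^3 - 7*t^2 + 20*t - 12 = (t + 3)*(t^3 - 5*t^2 + 8*t - 4) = (t - 2)*(t + 3)*(t^2 - 3*t + 2) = (t - 2)^2*(t + 3)*(t - 1)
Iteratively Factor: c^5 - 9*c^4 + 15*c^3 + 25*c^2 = (c)*(c^4 - 9*c^3 + 15*c^2 + 25*c) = c*(c + 1)*(c^3 - 10*c^2 + 25*c) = c*(c - 5)*(c + 1)*(c^2 - 5*c) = c*(c - 5)^2*(c + 1)*(c)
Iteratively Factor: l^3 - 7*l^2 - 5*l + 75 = (l - 5)*(l^2 - 2*l - 15) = (l - 5)^2*(l + 3)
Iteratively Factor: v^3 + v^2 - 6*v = (v + 3)*(v^2 - 2*v) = v*(v + 3)*(v - 2)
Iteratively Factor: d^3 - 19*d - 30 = (d + 3)*(d^2 - 3*d - 10) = (d - 5)*(d + 3)*(d + 2)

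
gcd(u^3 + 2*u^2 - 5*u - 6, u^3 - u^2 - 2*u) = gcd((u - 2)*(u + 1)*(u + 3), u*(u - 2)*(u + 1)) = u^2 - u - 2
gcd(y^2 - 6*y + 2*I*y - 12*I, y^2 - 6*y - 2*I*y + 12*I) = y - 6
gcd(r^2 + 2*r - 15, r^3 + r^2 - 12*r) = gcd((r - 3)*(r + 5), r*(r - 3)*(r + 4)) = r - 3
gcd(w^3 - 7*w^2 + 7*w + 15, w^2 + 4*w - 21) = w - 3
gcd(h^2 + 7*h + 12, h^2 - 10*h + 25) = 1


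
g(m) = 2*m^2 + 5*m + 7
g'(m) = 4*m + 5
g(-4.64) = 26.86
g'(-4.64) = -13.56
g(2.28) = 28.80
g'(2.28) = 14.12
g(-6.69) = 63.06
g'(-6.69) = -21.76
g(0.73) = 11.72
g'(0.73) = 7.92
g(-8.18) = 99.92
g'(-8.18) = -27.72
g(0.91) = 13.21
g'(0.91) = 8.64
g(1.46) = 18.56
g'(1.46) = 10.84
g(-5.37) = 37.82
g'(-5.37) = -16.48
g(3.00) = 40.00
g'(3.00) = 17.00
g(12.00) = 355.00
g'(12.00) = 53.00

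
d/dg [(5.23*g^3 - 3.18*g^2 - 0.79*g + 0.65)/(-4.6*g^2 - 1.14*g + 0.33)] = (-24.058*g^4 - 11.9244*g^3 + 5.1689*g^2 + 3.8812*g + 0.4803)/(21.16*g^4 + 10.488*g^3 - 1.7364*g^2 - 0.7524*g + 0.1089)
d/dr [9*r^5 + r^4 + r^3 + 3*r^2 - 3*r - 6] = 45*r^4 + 4*r^3 + 3*r^2 + 6*r - 3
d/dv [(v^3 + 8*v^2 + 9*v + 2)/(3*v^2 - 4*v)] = (3*v^4 - 8*v^3 - 59*v^2 - 12*v + 8)/(v^2*(9*v^2 - 24*v + 16))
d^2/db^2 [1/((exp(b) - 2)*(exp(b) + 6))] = 4*(exp(3*b) + 3*exp(2*b) + 16*exp(b) + 12)*exp(b)/(exp(6*b) + 12*exp(5*b) + 12*exp(4*b) - 224*exp(3*b) - 144*exp(2*b) + 1728*exp(b) - 1728)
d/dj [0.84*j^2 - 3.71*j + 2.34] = 1.68*j - 3.71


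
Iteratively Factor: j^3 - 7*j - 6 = (j - 3)*(j^2 + 3*j + 2) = (j - 3)*(j + 2)*(j + 1)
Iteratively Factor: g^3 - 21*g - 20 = (g + 1)*(g^2 - g - 20) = (g - 5)*(g + 1)*(g + 4)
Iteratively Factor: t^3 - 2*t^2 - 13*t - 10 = (t + 1)*(t^2 - 3*t - 10) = (t - 5)*(t + 1)*(t + 2)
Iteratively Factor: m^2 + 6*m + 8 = (m + 2)*(m + 4)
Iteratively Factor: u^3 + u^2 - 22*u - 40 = (u - 5)*(u^2 + 6*u + 8) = (u - 5)*(u + 2)*(u + 4)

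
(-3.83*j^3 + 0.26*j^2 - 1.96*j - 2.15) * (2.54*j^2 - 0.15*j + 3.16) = -9.7282*j^5 + 1.2349*j^4 - 17.1202*j^3 - 4.3454*j^2 - 5.8711*j - 6.794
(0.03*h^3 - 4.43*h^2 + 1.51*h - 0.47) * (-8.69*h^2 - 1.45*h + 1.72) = -0.2607*h^5 + 38.4532*h^4 - 6.6468*h^3 - 5.7248*h^2 + 3.2787*h - 0.8084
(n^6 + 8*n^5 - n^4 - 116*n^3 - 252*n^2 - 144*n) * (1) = n^6 + 8*n^5 - n^4 - 116*n^3 - 252*n^2 - 144*n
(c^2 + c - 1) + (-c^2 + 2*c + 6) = 3*c + 5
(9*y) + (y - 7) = 10*y - 7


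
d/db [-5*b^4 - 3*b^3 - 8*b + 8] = -20*b^3 - 9*b^2 - 8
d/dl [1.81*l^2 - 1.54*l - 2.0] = 3.62*l - 1.54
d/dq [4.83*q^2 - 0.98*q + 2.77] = 9.66*q - 0.98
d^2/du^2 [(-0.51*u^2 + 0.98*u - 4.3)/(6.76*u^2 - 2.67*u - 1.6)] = (71.157112*u^3 - 1212.09504*u^2 + 529.26744*u - 165.31046)/(308.915776*u^6 - 366.037776*u^5 - 74.774388*u^4 + 154.238157*u^3 + 17.69808*u^2 - 20.5056*u - 4.096)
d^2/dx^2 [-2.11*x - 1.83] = 0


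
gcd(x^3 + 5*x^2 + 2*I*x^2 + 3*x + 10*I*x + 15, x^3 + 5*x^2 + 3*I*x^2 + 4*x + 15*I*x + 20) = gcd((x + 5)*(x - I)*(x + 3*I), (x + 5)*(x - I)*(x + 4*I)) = x^2 + x*(5 - I) - 5*I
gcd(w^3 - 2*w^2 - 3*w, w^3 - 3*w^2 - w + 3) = w^2 - 2*w - 3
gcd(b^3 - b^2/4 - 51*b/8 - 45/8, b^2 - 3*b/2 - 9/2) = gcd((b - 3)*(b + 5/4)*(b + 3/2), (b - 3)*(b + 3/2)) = b^2 - 3*b/2 - 9/2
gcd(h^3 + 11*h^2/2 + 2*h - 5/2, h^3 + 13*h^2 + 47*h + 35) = h^2 + 6*h + 5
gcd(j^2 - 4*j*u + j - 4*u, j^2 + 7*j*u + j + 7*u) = j + 1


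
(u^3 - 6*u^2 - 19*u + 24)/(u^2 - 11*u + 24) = (u^2 + 2*u - 3)/(u - 3)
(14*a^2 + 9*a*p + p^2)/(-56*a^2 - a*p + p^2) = (2*a + p)/(-8*a + p)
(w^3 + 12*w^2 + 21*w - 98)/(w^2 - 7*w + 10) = (w^2 + 14*w + 49)/(w - 5)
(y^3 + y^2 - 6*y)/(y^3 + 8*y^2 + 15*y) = (y - 2)/(y + 5)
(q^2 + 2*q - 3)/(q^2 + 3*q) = (q - 1)/q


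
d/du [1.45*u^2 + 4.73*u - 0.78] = 2.9*u + 4.73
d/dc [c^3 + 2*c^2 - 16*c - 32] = 3*c^2 + 4*c - 16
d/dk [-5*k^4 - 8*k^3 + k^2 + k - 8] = -20*k^3 - 24*k^2 + 2*k + 1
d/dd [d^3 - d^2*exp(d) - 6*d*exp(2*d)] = -d^2*exp(d) + 3*d^2 - 12*d*exp(2*d) - 2*d*exp(d) - 6*exp(2*d)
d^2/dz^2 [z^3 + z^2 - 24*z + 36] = 6*z + 2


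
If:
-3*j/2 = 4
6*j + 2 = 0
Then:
No Solution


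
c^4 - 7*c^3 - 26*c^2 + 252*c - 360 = (c - 6)*(c - 5)*(c - 2)*(c + 6)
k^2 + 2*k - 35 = (k - 5)*(k + 7)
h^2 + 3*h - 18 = (h - 3)*(h + 6)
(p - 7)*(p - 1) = p^2 - 8*p + 7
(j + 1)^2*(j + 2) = j^3 + 4*j^2 + 5*j + 2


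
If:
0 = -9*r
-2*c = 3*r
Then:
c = 0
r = 0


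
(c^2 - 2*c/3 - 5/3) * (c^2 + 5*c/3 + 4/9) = c^4 + c^3 - 7*c^2/3 - 83*c/27 - 20/27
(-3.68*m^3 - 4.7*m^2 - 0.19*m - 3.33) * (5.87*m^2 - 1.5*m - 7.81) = -21.6016*m^5 - 22.069*m^4 + 34.6755*m^3 + 17.4449*m^2 + 6.4789*m + 26.0073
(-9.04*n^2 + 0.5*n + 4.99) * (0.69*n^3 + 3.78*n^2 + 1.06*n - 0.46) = -6.2376*n^5 - 33.8262*n^4 - 4.2493*n^3 + 23.5506*n^2 + 5.0594*n - 2.2954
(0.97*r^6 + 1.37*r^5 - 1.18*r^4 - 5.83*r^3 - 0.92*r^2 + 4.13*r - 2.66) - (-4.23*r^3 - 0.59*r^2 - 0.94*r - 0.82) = 0.97*r^6 + 1.37*r^5 - 1.18*r^4 - 1.6*r^3 - 0.33*r^2 + 5.07*r - 1.84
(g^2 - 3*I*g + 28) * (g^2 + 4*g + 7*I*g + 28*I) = g^4 + 4*g^3 + 4*I*g^3 + 49*g^2 + 16*I*g^2 + 196*g + 196*I*g + 784*I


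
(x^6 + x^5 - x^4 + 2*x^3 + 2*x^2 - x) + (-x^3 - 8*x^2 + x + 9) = x^6 + x^5 - x^4 + x^3 - 6*x^2 + 9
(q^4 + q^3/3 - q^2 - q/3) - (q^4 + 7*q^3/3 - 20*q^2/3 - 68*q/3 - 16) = -2*q^3 + 17*q^2/3 + 67*q/3 + 16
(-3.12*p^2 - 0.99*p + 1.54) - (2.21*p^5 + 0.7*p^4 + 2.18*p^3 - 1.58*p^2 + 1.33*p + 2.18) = -2.21*p^5 - 0.7*p^4 - 2.18*p^3 - 1.54*p^2 - 2.32*p - 0.64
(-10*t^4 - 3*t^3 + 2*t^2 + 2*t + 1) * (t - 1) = -10*t^5 + 7*t^4 + 5*t^3 - t - 1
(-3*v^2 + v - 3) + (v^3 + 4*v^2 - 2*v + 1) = v^3 + v^2 - v - 2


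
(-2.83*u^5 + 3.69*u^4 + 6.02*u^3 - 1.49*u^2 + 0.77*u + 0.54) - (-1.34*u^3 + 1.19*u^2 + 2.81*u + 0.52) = -2.83*u^5 + 3.69*u^4 + 7.36*u^3 - 2.68*u^2 - 2.04*u + 0.02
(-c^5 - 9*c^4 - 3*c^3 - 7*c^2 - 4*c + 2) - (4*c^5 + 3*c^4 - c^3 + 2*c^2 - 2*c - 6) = -5*c^5 - 12*c^4 - 2*c^3 - 9*c^2 - 2*c + 8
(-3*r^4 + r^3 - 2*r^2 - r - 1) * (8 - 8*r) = 24*r^5 - 32*r^4 + 24*r^3 - 8*r^2 - 8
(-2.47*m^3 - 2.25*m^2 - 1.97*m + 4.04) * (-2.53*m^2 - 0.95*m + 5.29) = 6.2491*m^5 + 8.039*m^4 - 5.9447*m^3 - 20.2522*m^2 - 14.2593*m + 21.3716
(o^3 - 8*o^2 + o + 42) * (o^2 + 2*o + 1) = o^5 - 6*o^4 - 14*o^3 + 36*o^2 + 85*o + 42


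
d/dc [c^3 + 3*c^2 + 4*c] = 3*c^2 + 6*c + 4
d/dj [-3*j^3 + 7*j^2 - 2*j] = -9*j^2 + 14*j - 2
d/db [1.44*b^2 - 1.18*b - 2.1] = 2.88*b - 1.18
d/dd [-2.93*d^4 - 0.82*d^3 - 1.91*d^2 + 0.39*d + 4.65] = -11.72*d^3 - 2.46*d^2 - 3.82*d + 0.39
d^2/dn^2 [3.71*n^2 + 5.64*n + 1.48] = 7.42000000000000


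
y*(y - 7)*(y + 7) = y^3 - 49*y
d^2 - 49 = (d - 7)*(d + 7)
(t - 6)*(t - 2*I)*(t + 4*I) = t^3 - 6*t^2 + 2*I*t^2 + 8*t - 12*I*t - 48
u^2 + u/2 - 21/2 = (u - 3)*(u + 7/2)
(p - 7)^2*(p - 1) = p^3 - 15*p^2 + 63*p - 49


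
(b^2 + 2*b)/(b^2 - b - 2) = b*(b + 2)/(b^2 - b - 2)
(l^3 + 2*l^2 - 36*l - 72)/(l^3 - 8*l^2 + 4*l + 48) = (l + 6)/(l - 4)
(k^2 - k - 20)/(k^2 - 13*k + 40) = (k + 4)/(k - 8)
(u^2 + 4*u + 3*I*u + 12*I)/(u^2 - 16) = (u + 3*I)/(u - 4)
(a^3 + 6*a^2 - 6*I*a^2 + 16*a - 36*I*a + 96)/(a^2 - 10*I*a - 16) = (a^2 + 2*a*(3 + I) + 12*I)/(a - 2*I)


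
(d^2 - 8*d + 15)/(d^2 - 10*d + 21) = (d - 5)/(d - 7)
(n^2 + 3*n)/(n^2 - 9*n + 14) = n*(n + 3)/(n^2 - 9*n + 14)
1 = 1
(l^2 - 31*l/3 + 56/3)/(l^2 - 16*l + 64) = (l - 7/3)/(l - 8)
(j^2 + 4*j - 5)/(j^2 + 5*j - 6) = (j + 5)/(j + 6)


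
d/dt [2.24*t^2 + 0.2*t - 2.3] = 4.48*t + 0.2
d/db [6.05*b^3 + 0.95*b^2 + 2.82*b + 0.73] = 18.15*b^2 + 1.9*b + 2.82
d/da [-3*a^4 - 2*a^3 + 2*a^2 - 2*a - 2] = -12*a^3 - 6*a^2 + 4*a - 2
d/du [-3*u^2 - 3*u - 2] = -6*u - 3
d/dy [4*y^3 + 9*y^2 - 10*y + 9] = 12*y^2 + 18*y - 10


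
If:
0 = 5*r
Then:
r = 0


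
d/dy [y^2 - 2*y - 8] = 2*y - 2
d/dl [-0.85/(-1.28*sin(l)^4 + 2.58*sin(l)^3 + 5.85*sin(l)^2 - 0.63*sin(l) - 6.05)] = (-4.352*sin(l)^3 + 6.579*sin(l)^2 + 9.945*sin(l) - 0.5355)*cos(l)/(1.28*sin(l)^4 - 2.58*sin(l)^3 - 5.85*sin(l)^2 + 0.63*sin(l) + 6.05)^2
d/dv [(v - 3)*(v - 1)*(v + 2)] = 3*v^2 - 4*v - 5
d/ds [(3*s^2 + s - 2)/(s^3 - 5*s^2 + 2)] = (-s*(3*s - 10)*(3*s^2 + s - 2) + (6*s + 1)*(s^3 - 5*s^2 + 2))/(s^3 - 5*s^2 + 2)^2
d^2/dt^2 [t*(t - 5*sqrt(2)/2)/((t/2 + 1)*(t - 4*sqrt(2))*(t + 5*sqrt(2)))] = 2*(2*t^6 - 15*sqrt(2)*t^5 - 42*sqrt(2)*t^4 + 210*t^4 - 158*sqrt(2)*t^3 + 1252*t^3 - 1920*sqrt(2)*t^2 + 960*t^2 - 2400*sqrt(2)*t - 2400*t + 11200 + 16000*sqrt(2))/(t^9 + 3*sqrt(2)*t^8 + 6*t^8 - 102*t^7 + 18*sqrt(2)*t^7 - 676*t^6 - 202*sqrt(2)*t^6 - 1404*sqrt(2)*t^5 + 3192*t^5 + 1944*sqrt(2)*t^4 + 26448*t^4 - 9280*t^3 + 26896*sqrt(2)*t^3 - 347520*t^2 + 57600*sqrt(2)*t^2 - 768000*t + 38400*sqrt(2)*t - 512000)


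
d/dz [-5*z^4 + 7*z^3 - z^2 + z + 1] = -20*z^3 + 21*z^2 - 2*z + 1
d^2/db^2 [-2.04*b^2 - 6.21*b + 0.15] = -4.08000000000000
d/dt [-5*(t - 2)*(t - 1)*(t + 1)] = -15*t^2 + 20*t + 5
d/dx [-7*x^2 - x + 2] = -14*x - 1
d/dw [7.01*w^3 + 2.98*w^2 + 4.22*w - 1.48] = 21.03*w^2 + 5.96*w + 4.22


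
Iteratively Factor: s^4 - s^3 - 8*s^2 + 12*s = (s)*(s^3 - s^2 - 8*s + 12) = s*(s - 2)*(s^2 + s - 6) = s*(s - 2)^2*(s + 3)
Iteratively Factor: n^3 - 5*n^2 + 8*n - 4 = (n - 1)*(n^2 - 4*n + 4) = (n - 2)*(n - 1)*(n - 2)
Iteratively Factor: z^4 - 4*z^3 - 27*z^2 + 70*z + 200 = (z - 5)*(z^3 + z^2 - 22*z - 40) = (z - 5)*(z + 2)*(z^2 - z - 20) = (z - 5)*(z + 2)*(z + 4)*(z - 5)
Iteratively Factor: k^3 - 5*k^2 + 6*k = (k - 3)*(k^2 - 2*k) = k*(k - 3)*(k - 2)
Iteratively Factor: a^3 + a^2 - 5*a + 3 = (a - 1)*(a^2 + 2*a - 3) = (a - 1)^2*(a + 3)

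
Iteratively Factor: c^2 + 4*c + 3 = (c + 1)*(c + 3)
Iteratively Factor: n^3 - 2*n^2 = (n - 2)*(n^2) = n*(n - 2)*(n)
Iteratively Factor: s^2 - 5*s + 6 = (s - 3)*(s - 2)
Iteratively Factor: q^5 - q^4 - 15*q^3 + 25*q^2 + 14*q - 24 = (q - 1)*(q^4 - 15*q^2 + 10*q + 24) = (q - 2)*(q - 1)*(q^3 + 2*q^2 - 11*q - 12) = (q - 2)*(q - 1)*(q + 1)*(q^2 + q - 12) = (q - 3)*(q - 2)*(q - 1)*(q + 1)*(q + 4)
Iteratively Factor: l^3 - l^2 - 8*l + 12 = (l + 3)*(l^2 - 4*l + 4) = (l - 2)*(l + 3)*(l - 2)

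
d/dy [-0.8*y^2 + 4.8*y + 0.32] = 4.8 - 1.6*y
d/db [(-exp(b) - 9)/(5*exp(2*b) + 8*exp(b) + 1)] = (5*exp(2*b) + 90*exp(b) + 71)*exp(b)/(25*exp(4*b) + 80*exp(3*b) + 74*exp(2*b) + 16*exp(b) + 1)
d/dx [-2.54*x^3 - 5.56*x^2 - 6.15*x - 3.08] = -7.62*x^2 - 11.12*x - 6.15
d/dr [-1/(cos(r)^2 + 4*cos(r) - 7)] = -2*(cos(r) + 2)*sin(r)/(cos(r)^2 + 4*cos(r) - 7)^2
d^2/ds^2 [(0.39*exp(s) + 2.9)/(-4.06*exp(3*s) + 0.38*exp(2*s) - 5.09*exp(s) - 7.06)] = (-25.714416*exp(6*s) - 428.416884*exp(5*s) + 81.397028*exp(4*s) + 23.035754*exp(3*s) + 758.669748*exp(2*s) - 92.239164*exp(s) + 84.773656)*exp(s)/(66.923416*exp(9*s) - 18.791304*exp(8*s) + 253.463364*exp(7*s) + 301.950664*exp(6*s) + 252.412638*exp(5*s) + 848.909502*exp(4*s) + 657.034565*exp(3*s) + 491.911854*exp(2*s) + 761.111772*exp(s) + 351.895816)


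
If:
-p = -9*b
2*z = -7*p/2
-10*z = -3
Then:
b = -2/105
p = -6/35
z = 3/10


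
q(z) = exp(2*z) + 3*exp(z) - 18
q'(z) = 2*exp(2*z) + 3*exp(z)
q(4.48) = 8032.06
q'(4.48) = 15835.42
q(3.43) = 1028.00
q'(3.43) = 1999.36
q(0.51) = -10.23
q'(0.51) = 10.54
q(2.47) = 157.24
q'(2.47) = 315.01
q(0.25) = -12.50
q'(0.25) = 7.15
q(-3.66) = -17.92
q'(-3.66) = 0.08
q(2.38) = 131.16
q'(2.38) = 265.91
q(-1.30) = -17.11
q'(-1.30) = 0.97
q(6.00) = 163947.08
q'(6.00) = 326719.87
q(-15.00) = -18.00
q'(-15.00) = 0.00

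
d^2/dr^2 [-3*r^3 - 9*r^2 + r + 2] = -18*r - 18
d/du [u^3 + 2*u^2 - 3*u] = 3*u^2 + 4*u - 3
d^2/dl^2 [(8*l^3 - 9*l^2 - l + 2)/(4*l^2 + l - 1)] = 24*l*(5*l^2 - 3*l + 3)/(64*l^6 + 48*l^5 - 36*l^4 - 23*l^3 + 9*l^2 + 3*l - 1)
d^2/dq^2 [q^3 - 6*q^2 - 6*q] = 6*q - 12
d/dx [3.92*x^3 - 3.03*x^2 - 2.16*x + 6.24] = 11.76*x^2 - 6.06*x - 2.16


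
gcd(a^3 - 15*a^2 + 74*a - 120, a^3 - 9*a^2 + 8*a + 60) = a^2 - 11*a + 30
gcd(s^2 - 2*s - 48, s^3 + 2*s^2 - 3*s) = 1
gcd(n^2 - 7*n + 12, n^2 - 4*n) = n - 4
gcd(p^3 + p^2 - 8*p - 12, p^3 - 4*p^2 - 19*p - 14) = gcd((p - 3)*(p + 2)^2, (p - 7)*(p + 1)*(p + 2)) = p + 2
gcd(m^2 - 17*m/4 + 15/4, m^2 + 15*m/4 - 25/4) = m - 5/4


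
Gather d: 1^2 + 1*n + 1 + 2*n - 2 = 3*n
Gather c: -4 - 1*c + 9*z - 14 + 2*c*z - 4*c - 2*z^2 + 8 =c*(2*z - 5) - 2*z^2 + 9*z - 10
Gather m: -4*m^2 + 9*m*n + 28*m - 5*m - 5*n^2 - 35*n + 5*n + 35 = -4*m^2 + m*(9*n + 23) - 5*n^2 - 30*n + 35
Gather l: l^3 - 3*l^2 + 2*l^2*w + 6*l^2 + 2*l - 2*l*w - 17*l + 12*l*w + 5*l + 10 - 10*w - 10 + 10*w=l^3 + l^2*(2*w + 3) + l*(10*w - 10)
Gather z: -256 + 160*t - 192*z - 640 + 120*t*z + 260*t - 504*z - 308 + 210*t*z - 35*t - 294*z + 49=385*t + z*(330*t - 990) - 1155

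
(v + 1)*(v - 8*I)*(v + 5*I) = v^3 + v^2 - 3*I*v^2 + 40*v - 3*I*v + 40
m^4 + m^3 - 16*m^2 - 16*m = m*(m - 4)*(m + 1)*(m + 4)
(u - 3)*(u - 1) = u^2 - 4*u + 3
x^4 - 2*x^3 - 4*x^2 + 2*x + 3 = (x - 3)*(x - 1)*(x + 1)^2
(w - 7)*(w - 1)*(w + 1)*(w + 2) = w^4 - 5*w^3 - 15*w^2 + 5*w + 14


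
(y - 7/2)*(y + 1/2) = y^2 - 3*y - 7/4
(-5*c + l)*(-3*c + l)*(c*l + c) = 15*c^3*l + 15*c^3 - 8*c^2*l^2 - 8*c^2*l + c*l^3 + c*l^2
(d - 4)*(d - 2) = d^2 - 6*d + 8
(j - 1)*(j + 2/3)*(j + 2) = j^3 + 5*j^2/3 - 4*j/3 - 4/3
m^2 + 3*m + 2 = (m + 1)*(m + 2)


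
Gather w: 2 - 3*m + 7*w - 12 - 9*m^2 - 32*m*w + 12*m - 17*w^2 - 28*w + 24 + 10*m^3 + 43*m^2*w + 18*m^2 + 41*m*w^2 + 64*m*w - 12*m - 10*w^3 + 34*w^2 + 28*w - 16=10*m^3 + 9*m^2 - 3*m - 10*w^3 + w^2*(41*m + 17) + w*(43*m^2 + 32*m + 7) - 2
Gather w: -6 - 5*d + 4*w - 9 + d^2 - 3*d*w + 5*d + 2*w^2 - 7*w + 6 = d^2 + 2*w^2 + w*(-3*d - 3) - 9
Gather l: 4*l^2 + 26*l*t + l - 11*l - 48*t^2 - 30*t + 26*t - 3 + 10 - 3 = 4*l^2 + l*(26*t - 10) - 48*t^2 - 4*t + 4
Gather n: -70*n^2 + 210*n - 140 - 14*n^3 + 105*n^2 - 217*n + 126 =-14*n^3 + 35*n^2 - 7*n - 14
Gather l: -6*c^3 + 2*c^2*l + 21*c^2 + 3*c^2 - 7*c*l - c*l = -6*c^3 + 24*c^2 + l*(2*c^2 - 8*c)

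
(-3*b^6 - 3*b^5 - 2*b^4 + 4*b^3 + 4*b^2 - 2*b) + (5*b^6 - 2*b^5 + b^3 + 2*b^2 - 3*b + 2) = 2*b^6 - 5*b^5 - 2*b^4 + 5*b^3 + 6*b^2 - 5*b + 2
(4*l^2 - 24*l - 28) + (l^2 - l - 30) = 5*l^2 - 25*l - 58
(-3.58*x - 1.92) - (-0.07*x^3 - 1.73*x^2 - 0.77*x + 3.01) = 0.07*x^3 + 1.73*x^2 - 2.81*x - 4.93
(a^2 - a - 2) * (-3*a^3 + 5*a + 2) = -3*a^5 + 3*a^4 + 11*a^3 - 3*a^2 - 12*a - 4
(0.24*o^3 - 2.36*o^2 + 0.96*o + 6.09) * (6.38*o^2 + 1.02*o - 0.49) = 1.5312*o^5 - 14.812*o^4 + 3.6*o^3 + 40.9898*o^2 + 5.7414*o - 2.9841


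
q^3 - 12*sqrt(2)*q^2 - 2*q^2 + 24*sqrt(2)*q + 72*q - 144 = (q - 2)*(q - 6*sqrt(2))^2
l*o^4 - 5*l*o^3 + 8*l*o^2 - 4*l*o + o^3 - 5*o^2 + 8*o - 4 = (o - 2)^2*(o - 1)*(l*o + 1)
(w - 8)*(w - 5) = w^2 - 13*w + 40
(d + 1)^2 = d^2 + 2*d + 1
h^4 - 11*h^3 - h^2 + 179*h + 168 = (h - 8)*(h - 7)*(h + 1)*(h + 3)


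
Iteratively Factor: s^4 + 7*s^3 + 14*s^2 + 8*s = (s + 2)*(s^3 + 5*s^2 + 4*s) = (s + 1)*(s + 2)*(s^2 + 4*s) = (s + 1)*(s + 2)*(s + 4)*(s)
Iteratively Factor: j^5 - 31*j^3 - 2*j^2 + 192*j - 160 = (j + 4)*(j^4 - 4*j^3 - 15*j^2 + 58*j - 40) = (j - 5)*(j + 4)*(j^3 + j^2 - 10*j + 8) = (j - 5)*(j - 1)*(j + 4)*(j^2 + 2*j - 8) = (j - 5)*(j - 2)*(j - 1)*(j + 4)*(j + 4)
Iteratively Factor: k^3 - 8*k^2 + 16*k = (k)*(k^2 - 8*k + 16) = k*(k - 4)*(k - 4)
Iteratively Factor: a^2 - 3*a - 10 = (a - 5)*(a + 2)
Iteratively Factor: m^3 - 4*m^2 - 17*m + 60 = (m - 3)*(m^2 - m - 20) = (m - 3)*(m + 4)*(m - 5)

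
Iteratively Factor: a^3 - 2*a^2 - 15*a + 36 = (a + 4)*(a^2 - 6*a + 9) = (a - 3)*(a + 4)*(a - 3)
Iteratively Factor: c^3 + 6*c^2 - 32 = (c - 2)*(c^2 + 8*c + 16) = (c - 2)*(c + 4)*(c + 4)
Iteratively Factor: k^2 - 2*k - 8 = (k - 4)*(k + 2)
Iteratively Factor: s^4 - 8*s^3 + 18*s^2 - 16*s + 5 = (s - 1)*(s^3 - 7*s^2 + 11*s - 5) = (s - 1)^2*(s^2 - 6*s + 5) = (s - 5)*(s - 1)^2*(s - 1)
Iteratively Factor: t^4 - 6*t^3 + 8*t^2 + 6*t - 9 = (t + 1)*(t^3 - 7*t^2 + 15*t - 9) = (t - 3)*(t + 1)*(t^2 - 4*t + 3) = (t - 3)^2*(t + 1)*(t - 1)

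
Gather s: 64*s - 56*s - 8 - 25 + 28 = 8*s - 5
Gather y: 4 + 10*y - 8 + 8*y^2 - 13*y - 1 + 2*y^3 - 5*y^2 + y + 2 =2*y^3 + 3*y^2 - 2*y - 3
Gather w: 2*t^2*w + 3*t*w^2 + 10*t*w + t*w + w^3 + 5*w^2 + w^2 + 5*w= w^3 + w^2*(3*t + 6) + w*(2*t^2 + 11*t + 5)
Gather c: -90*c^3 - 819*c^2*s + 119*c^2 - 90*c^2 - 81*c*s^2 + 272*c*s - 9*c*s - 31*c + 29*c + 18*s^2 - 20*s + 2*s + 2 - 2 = -90*c^3 + c^2*(29 - 819*s) + c*(-81*s^2 + 263*s - 2) + 18*s^2 - 18*s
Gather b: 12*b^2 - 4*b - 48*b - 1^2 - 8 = 12*b^2 - 52*b - 9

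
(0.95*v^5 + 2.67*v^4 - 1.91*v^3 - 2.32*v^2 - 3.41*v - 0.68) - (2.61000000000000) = 0.95*v^5 + 2.67*v^4 - 1.91*v^3 - 2.32*v^2 - 3.41*v - 3.29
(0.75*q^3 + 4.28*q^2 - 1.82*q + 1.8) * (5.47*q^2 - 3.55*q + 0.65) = 4.1025*q^5 + 20.7491*q^4 - 24.6619*q^3 + 19.089*q^2 - 7.573*q + 1.17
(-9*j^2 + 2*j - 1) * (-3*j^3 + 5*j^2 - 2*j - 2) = 27*j^5 - 51*j^4 + 31*j^3 + 9*j^2 - 2*j + 2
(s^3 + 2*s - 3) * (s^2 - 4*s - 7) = s^5 - 4*s^4 - 5*s^3 - 11*s^2 - 2*s + 21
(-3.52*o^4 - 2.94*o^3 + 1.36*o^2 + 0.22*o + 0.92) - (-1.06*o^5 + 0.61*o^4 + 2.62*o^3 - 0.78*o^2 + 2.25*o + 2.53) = 1.06*o^5 - 4.13*o^4 - 5.56*o^3 + 2.14*o^2 - 2.03*o - 1.61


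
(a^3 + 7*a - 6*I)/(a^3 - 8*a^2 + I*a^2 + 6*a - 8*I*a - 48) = (a - I)/(a - 8)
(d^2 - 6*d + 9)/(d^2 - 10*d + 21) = (d - 3)/(d - 7)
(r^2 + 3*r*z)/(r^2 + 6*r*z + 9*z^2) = r/(r + 3*z)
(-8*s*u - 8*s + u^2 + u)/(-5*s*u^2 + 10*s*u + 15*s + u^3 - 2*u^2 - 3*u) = (8*s - u)/(5*s*u - 15*s - u^2 + 3*u)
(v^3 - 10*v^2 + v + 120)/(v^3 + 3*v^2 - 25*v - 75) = (v - 8)/(v + 5)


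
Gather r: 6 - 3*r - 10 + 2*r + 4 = -r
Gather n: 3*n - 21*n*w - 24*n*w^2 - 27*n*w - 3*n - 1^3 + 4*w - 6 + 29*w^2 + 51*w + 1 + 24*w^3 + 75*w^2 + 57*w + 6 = n*(-24*w^2 - 48*w) + 24*w^3 + 104*w^2 + 112*w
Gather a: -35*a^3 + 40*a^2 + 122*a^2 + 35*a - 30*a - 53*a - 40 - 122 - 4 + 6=-35*a^3 + 162*a^2 - 48*a - 160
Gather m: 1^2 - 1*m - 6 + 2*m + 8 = m + 3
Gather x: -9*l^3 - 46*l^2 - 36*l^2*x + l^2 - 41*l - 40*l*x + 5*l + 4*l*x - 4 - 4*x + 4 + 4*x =-9*l^3 - 45*l^2 - 36*l + x*(-36*l^2 - 36*l)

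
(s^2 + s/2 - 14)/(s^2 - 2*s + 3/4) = 2*(2*s^2 + s - 28)/(4*s^2 - 8*s + 3)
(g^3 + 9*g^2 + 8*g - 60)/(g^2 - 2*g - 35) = (g^2 + 4*g - 12)/(g - 7)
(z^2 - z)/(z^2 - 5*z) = (z - 1)/(z - 5)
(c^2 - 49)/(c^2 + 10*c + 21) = (c - 7)/(c + 3)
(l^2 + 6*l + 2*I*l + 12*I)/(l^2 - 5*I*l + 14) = (l + 6)/(l - 7*I)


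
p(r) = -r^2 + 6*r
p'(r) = 6 - 2*r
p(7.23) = -8.89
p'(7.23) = -8.46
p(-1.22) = -8.81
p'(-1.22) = 8.44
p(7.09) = -7.73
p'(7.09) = -8.18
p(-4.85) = -52.62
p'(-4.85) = 15.70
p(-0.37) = -2.36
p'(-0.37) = 6.74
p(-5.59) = -64.79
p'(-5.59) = 17.18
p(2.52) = 8.77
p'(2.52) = 0.96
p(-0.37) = -2.36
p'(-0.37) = 6.74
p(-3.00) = -27.00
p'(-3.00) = 12.00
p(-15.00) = -315.00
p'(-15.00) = 36.00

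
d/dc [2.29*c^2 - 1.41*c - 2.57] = 4.58*c - 1.41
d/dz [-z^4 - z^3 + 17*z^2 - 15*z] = -4*z^3 - 3*z^2 + 34*z - 15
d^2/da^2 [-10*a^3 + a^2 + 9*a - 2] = 2 - 60*a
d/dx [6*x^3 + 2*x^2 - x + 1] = 18*x^2 + 4*x - 1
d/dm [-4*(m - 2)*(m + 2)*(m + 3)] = -12*m^2 - 24*m + 16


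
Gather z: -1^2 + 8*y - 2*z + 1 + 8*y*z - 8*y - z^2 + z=-z^2 + z*(8*y - 1)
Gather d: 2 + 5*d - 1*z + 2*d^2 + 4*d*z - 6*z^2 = 2*d^2 + d*(4*z + 5) - 6*z^2 - z + 2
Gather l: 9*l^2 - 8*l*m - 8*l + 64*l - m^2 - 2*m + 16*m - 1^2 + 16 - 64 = 9*l^2 + l*(56 - 8*m) - m^2 + 14*m - 49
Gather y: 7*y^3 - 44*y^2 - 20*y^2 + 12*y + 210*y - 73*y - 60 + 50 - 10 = 7*y^3 - 64*y^2 + 149*y - 20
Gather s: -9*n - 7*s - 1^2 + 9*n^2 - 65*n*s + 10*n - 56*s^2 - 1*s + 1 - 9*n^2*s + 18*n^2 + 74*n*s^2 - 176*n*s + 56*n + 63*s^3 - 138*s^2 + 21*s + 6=27*n^2 + 57*n + 63*s^3 + s^2*(74*n - 194) + s*(-9*n^2 - 241*n + 13) + 6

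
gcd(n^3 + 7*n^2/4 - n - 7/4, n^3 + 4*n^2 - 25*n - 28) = n + 1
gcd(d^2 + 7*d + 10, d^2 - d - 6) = d + 2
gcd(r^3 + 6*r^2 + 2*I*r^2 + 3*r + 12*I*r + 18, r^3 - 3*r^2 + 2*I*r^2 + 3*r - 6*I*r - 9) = r^2 + 2*I*r + 3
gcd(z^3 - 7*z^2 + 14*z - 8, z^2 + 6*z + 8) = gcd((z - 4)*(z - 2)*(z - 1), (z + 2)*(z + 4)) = 1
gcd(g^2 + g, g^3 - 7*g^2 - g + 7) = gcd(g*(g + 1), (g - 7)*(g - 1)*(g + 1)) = g + 1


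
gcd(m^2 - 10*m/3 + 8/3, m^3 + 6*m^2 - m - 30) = m - 2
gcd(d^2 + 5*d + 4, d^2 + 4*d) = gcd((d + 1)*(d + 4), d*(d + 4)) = d + 4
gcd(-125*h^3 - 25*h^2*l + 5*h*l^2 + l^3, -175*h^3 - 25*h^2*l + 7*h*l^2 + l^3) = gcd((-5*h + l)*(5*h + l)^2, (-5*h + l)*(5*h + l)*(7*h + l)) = 25*h^2 - l^2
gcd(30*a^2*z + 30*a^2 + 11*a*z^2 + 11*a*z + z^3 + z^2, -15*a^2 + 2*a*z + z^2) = 5*a + z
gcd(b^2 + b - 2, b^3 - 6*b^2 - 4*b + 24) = b + 2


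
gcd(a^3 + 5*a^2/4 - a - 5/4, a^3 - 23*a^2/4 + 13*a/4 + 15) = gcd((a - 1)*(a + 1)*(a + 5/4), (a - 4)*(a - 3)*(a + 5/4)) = a + 5/4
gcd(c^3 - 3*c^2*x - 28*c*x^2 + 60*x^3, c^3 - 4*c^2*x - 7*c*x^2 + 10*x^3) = 1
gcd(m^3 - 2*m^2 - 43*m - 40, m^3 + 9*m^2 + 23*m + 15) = m^2 + 6*m + 5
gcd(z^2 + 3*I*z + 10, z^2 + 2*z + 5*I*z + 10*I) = z + 5*I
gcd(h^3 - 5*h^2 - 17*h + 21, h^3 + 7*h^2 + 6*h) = 1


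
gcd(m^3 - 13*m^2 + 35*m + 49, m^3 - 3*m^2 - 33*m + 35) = m - 7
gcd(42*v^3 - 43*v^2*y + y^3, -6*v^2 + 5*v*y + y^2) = -v + y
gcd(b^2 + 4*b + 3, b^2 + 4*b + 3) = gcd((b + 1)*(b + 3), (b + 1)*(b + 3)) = b^2 + 4*b + 3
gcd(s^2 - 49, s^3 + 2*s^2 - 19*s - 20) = 1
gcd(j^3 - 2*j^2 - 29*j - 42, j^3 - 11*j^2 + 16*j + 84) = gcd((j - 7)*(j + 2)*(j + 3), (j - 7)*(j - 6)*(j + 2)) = j^2 - 5*j - 14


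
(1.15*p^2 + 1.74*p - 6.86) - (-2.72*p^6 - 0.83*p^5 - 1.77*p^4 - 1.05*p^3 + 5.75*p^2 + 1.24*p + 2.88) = 2.72*p^6 + 0.83*p^5 + 1.77*p^4 + 1.05*p^3 - 4.6*p^2 + 0.5*p - 9.74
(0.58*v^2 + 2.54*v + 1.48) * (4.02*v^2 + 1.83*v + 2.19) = 2.3316*v^4 + 11.2722*v^3 + 11.868*v^2 + 8.271*v + 3.2412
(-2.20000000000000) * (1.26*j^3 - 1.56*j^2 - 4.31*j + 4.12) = -2.772*j^3 + 3.432*j^2 + 9.482*j - 9.064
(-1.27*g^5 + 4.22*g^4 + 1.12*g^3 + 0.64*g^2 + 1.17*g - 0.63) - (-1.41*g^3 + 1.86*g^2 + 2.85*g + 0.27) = -1.27*g^5 + 4.22*g^4 + 2.53*g^3 - 1.22*g^2 - 1.68*g - 0.9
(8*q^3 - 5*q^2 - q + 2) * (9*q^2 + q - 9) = 72*q^5 - 37*q^4 - 86*q^3 + 62*q^2 + 11*q - 18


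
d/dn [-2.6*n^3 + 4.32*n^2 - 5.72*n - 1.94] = -7.8*n^2 + 8.64*n - 5.72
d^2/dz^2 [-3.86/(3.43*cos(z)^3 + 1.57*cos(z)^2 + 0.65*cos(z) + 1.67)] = (-923.957392*(-0.940585009140768*sin(z)^2 + 0.287020109689214*cos(z) + 1.0)^2*sin(z)^2 - (12.43885*cos(z) + 12.1204*cos(2*z) + 29.78955*cos(3*z))*(3.43*cos(z)^3 + 1.57*cos(z)^2 + 0.65*cos(z) + 1.67))/(3.43*cos(z)^3 + 1.57*cos(z)^2 + 0.65*cos(z) + 1.67)^3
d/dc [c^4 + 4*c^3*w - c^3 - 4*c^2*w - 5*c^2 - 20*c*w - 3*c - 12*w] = 4*c^3 + 12*c^2*w - 3*c^2 - 8*c*w - 10*c - 20*w - 3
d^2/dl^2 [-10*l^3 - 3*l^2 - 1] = -60*l - 6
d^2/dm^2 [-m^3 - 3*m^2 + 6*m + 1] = -6*m - 6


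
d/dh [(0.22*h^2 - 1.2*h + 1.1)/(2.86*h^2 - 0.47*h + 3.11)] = (3.3286*h^2 - 4.9236*h - 3.215)/(8.1796*h^4 - 2.6884*h^3 + 18.0101*h^2 - 2.9234*h + 9.6721)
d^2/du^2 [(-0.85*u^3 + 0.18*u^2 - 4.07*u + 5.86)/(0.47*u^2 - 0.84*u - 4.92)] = (4.44089209850063e-16*u^5 + 8.88178419700125e-16*u^4 - 6.78659800000001*u^3 - 10.813044*u^2 - 193.802616*u + 77.726256)/(0.103823*u^6 - 0.556668*u^5 - 2.265588*u^4 + 11.061792*u^3 + 23.716368*u^2 - 61.000128*u - 119.095488)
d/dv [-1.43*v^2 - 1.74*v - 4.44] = -2.86*v - 1.74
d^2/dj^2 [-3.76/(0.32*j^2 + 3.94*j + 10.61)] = (0.770048*j^2 + 9.481216*j - 3.76*(0.64*j + 3.94)*(1.28*j + 7.88) + 25.531904)/(0.32*j^2 + 3.94*j + 10.61)^3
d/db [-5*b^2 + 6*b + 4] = 6 - 10*b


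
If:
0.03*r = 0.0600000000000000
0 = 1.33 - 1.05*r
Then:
No Solution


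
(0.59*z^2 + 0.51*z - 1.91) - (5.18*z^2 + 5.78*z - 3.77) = -4.59*z^2 - 5.27*z + 1.86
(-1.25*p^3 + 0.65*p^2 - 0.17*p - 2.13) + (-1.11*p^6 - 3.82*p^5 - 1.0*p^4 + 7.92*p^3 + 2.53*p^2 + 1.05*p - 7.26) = -1.11*p^6 - 3.82*p^5 - 1.0*p^4 + 6.67*p^3 + 3.18*p^2 + 0.88*p - 9.39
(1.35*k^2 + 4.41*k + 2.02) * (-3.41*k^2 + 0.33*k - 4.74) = -4.6035*k^4 - 14.5926*k^3 - 11.8319*k^2 - 20.2368*k - 9.5748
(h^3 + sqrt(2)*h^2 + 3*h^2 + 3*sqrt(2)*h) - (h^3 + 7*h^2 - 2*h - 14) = -4*h^2 + sqrt(2)*h^2 + 2*h + 3*sqrt(2)*h + 14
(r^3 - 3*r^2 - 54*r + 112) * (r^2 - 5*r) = r^5 - 8*r^4 - 39*r^3 + 382*r^2 - 560*r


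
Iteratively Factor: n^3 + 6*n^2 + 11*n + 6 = (n + 2)*(n^2 + 4*n + 3) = (n + 2)*(n + 3)*(n + 1)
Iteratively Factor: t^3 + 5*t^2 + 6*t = (t)*(t^2 + 5*t + 6) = t*(t + 3)*(t + 2)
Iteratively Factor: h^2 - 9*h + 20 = (h - 4)*(h - 5)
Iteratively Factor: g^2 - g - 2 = (g + 1)*(g - 2)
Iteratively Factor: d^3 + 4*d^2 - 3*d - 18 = (d + 3)*(d^2 + d - 6) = (d - 2)*(d + 3)*(d + 3)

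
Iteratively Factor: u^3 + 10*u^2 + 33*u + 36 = (u + 3)*(u^2 + 7*u + 12) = (u + 3)*(u + 4)*(u + 3)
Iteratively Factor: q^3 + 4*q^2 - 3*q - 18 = (q + 3)*(q^2 + q - 6) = (q + 3)^2*(q - 2)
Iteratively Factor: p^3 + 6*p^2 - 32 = (p - 2)*(p^2 + 8*p + 16) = (p - 2)*(p + 4)*(p + 4)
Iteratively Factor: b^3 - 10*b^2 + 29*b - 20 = (b - 1)*(b^2 - 9*b + 20) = (b - 5)*(b - 1)*(b - 4)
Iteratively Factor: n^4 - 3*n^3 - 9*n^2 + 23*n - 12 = (n + 3)*(n^3 - 6*n^2 + 9*n - 4) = (n - 4)*(n + 3)*(n^2 - 2*n + 1) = (n - 4)*(n - 1)*(n + 3)*(n - 1)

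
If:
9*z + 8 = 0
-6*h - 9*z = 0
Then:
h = 4/3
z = -8/9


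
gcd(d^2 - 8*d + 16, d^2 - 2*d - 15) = 1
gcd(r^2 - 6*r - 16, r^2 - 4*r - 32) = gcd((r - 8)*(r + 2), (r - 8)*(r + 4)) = r - 8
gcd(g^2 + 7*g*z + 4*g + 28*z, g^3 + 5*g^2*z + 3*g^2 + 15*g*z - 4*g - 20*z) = g + 4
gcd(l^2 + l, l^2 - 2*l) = l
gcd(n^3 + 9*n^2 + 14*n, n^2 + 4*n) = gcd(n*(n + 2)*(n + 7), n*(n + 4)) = n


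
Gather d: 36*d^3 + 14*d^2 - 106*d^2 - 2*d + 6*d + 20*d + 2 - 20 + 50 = 36*d^3 - 92*d^2 + 24*d + 32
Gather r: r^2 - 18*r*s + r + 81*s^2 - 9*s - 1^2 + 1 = r^2 + r*(1 - 18*s) + 81*s^2 - 9*s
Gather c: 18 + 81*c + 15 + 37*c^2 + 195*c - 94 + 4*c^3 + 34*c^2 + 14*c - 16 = 4*c^3 + 71*c^2 + 290*c - 77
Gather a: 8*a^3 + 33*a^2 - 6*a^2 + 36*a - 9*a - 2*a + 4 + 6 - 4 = 8*a^3 + 27*a^2 + 25*a + 6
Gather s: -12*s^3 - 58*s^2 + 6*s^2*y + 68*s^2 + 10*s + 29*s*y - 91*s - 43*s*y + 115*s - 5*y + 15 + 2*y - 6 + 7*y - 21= -12*s^3 + s^2*(6*y + 10) + s*(34 - 14*y) + 4*y - 12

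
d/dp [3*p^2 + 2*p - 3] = 6*p + 2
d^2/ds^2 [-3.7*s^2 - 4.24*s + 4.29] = -7.40000000000000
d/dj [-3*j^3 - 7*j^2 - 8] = j*(-9*j - 14)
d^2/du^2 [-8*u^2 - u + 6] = -16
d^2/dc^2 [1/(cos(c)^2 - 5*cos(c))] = (-(1 - cos(2*c))^2 - 75*cos(c)/4 - 27*cos(2*c)/2 + 15*cos(3*c)/4 + 81/2)/((cos(c) - 5)^3*cos(c)^3)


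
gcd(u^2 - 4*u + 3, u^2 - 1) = u - 1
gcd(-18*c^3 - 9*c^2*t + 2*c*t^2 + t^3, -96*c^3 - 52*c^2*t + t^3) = 2*c + t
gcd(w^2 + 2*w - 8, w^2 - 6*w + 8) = w - 2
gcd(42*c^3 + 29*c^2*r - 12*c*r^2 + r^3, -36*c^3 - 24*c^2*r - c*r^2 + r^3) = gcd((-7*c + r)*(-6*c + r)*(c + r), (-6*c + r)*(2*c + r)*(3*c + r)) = -6*c + r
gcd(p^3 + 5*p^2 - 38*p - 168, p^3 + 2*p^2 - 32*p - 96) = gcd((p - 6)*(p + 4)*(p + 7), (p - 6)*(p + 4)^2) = p^2 - 2*p - 24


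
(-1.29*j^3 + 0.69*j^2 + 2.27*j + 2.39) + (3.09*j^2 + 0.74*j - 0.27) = -1.29*j^3 + 3.78*j^2 + 3.01*j + 2.12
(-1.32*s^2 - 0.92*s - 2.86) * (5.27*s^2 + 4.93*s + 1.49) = -6.9564*s^4 - 11.356*s^3 - 21.5746*s^2 - 15.4706*s - 4.2614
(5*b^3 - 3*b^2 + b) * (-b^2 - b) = -5*b^5 - 2*b^4 + 2*b^3 - b^2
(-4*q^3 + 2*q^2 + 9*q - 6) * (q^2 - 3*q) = -4*q^5 + 14*q^4 + 3*q^3 - 33*q^2 + 18*q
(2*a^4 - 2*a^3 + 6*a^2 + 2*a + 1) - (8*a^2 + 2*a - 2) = 2*a^4 - 2*a^3 - 2*a^2 + 3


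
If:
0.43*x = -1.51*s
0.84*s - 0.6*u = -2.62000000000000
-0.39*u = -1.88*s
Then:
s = 1.28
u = 6.15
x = -4.48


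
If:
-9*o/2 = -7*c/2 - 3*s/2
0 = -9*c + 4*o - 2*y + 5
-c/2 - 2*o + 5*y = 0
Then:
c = 4*y/5 + 1/2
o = 23*y/10 - 1/8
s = 151*y/30 - 37/24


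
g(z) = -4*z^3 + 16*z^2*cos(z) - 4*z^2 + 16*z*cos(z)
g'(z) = -16*z^2*sin(z) - 12*z^2 - 16*z*sin(z) + 32*z*cos(z) - 8*z + 16*cos(z)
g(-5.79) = 1033.19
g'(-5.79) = -715.16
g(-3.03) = -23.25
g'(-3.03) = 5.49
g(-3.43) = -13.50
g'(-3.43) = -61.78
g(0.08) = 1.35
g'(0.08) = 17.67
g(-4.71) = 328.54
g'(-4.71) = -507.79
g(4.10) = -535.24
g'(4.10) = -45.37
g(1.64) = -33.19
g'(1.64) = -119.24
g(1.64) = -33.19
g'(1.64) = -119.24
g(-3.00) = -23.04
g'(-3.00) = 8.75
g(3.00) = -334.08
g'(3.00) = -269.97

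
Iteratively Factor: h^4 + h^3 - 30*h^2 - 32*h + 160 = (h - 2)*(h^3 + 3*h^2 - 24*h - 80) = (h - 2)*(h + 4)*(h^2 - h - 20) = (h - 5)*(h - 2)*(h + 4)*(h + 4)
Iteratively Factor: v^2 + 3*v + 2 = (v + 2)*(v + 1)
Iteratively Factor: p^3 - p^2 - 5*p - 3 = (p + 1)*(p^2 - 2*p - 3) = (p + 1)^2*(p - 3)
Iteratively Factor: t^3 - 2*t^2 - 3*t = (t - 3)*(t^2 + t) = (t - 3)*(t + 1)*(t)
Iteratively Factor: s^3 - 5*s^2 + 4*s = (s)*(s^2 - 5*s + 4) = s*(s - 1)*(s - 4)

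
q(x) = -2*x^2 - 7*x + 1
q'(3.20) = -19.80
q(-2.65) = 5.50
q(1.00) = -8.00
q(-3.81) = -1.36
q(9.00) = -224.00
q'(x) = -4*x - 7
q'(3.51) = -21.04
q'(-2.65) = 3.60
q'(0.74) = -9.96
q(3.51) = -48.21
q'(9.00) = -43.00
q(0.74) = -5.28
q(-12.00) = -203.00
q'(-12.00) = 41.00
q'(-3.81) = 8.24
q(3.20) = -41.88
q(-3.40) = 1.68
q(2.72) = -32.84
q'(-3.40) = 6.60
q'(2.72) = -17.88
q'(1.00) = -11.00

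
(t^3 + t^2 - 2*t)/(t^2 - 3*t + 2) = t*(t + 2)/(t - 2)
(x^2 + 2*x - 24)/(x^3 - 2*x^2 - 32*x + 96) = 1/(x - 4)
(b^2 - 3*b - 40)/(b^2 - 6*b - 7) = (-b^2 + 3*b + 40)/(-b^2 + 6*b + 7)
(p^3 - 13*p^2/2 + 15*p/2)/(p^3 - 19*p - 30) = p*(2*p - 3)/(2*(p^2 + 5*p + 6))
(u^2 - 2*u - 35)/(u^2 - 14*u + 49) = (u + 5)/(u - 7)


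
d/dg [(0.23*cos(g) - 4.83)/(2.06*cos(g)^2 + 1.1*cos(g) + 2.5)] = (0.4738*cos(g)^2 - 19.8996*cos(g) - 5.888)*sin(g)/(4.2436*cos(g)^4 + 4.532*cos(g)^3 + 11.51*cos(g)^2 + 5.5*cos(g) + 6.25)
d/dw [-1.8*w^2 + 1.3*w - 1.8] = 1.3 - 3.6*w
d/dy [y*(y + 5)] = 2*y + 5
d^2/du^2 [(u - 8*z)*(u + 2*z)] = 2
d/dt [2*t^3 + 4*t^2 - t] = 6*t^2 + 8*t - 1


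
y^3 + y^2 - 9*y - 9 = (y - 3)*(y + 1)*(y + 3)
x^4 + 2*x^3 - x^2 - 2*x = x*(x - 1)*(x + 1)*(x + 2)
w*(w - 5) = w^2 - 5*w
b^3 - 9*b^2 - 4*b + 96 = (b - 8)*(b - 4)*(b + 3)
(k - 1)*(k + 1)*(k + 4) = k^3 + 4*k^2 - k - 4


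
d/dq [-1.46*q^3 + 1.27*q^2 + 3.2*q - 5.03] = -4.38*q^2 + 2.54*q + 3.2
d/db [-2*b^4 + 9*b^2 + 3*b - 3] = -8*b^3 + 18*b + 3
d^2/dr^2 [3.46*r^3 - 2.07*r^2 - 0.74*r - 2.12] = 20.76*r - 4.14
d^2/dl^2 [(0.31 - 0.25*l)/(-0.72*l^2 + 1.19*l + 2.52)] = ((1.0414 - 1.08*l)*(-0.72*l^2 + 1.19*l + 2.52) - (0.25*l - 0.31)*(1.44*l - 1.19)*(2.88*l - 2.38))/(-0.72*l^2 + 1.19*l + 2.52)^3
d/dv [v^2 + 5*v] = 2*v + 5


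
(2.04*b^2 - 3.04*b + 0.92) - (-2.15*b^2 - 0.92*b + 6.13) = 4.19*b^2 - 2.12*b - 5.21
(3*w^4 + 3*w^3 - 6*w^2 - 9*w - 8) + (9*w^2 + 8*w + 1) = 3*w^4 + 3*w^3 + 3*w^2 - w - 7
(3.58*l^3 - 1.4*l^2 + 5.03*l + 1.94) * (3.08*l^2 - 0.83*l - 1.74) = 11.0264*l^5 - 7.2834*l^4 + 10.4252*l^3 + 4.2363*l^2 - 10.3624*l - 3.3756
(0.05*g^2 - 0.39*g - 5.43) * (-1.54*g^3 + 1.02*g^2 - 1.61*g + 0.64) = -0.077*g^5 + 0.6516*g^4 + 7.8839*g^3 - 4.8787*g^2 + 8.4927*g - 3.4752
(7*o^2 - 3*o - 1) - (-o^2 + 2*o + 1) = 8*o^2 - 5*o - 2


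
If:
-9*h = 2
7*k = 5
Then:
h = -2/9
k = 5/7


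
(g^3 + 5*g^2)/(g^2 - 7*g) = g*(g + 5)/(g - 7)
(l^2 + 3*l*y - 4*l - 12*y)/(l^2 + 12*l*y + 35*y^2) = (l^2 + 3*l*y - 4*l - 12*y)/(l^2 + 12*l*y + 35*y^2)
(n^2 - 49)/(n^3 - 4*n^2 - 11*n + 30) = (n^2 - 49)/(n^3 - 4*n^2 - 11*n + 30)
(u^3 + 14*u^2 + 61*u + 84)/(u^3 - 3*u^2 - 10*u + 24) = (u^2 + 11*u + 28)/(u^2 - 6*u + 8)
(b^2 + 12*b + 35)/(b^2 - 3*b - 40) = (b + 7)/(b - 8)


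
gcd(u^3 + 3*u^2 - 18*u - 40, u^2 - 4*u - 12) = u + 2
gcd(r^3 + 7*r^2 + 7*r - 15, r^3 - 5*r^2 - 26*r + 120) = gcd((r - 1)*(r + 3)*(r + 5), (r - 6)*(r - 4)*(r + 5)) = r + 5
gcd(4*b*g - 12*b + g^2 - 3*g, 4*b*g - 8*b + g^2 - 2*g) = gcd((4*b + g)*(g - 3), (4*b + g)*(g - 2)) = 4*b + g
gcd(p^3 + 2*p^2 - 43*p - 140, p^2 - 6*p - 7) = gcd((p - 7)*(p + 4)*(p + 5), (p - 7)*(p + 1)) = p - 7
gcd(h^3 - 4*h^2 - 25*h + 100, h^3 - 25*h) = h^2 - 25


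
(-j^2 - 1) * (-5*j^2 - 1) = 5*j^4 + 6*j^2 + 1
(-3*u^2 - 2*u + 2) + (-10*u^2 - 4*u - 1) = -13*u^2 - 6*u + 1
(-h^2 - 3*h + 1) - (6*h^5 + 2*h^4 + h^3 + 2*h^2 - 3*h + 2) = -6*h^5 - 2*h^4 - h^3 - 3*h^2 - 1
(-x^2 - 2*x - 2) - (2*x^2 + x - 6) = -3*x^2 - 3*x + 4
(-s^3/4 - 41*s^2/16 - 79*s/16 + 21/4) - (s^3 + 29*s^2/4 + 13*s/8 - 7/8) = -5*s^3/4 - 157*s^2/16 - 105*s/16 + 49/8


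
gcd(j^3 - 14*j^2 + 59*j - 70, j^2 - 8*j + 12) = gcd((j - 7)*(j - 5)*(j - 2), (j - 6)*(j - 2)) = j - 2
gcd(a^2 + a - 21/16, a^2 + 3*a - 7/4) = 1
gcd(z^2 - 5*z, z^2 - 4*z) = z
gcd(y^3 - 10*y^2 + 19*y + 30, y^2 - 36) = y - 6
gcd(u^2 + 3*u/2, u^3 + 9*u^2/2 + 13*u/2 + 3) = u + 3/2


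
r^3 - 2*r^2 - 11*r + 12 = (r - 4)*(r - 1)*(r + 3)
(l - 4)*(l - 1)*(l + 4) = l^3 - l^2 - 16*l + 16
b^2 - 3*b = b*(b - 3)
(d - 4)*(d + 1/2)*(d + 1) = d^3 - 5*d^2/2 - 11*d/2 - 2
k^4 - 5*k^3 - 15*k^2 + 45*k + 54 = (k - 6)*(k - 3)*(k + 1)*(k + 3)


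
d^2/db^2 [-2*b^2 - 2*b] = -4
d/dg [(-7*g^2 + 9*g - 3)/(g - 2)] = (-7*g^2 + 28*g - 15)/(g^2 - 4*g + 4)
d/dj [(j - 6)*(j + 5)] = 2*j - 1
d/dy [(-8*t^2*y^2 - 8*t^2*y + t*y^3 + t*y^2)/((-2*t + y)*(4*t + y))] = t*(128*t^3*y + 64*t^3 - 40*t^2*y^2 - 16*t^2*y + 4*t*y^3 + 10*t*y^2 + y^4)/(64*t^4 - 32*t^3*y - 12*t^2*y^2 + 4*t*y^3 + y^4)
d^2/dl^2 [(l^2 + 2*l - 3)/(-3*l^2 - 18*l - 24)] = 2*(4*l^3 + 33*l^2 + 102*l + 116)/(3*(l^6 + 18*l^5 + 132*l^4 + 504*l^3 + 1056*l^2 + 1152*l + 512))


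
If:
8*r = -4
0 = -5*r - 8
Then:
No Solution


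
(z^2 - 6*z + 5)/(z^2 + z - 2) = (z - 5)/(z + 2)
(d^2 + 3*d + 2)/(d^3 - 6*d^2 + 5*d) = (d^2 + 3*d + 2)/(d*(d^2 - 6*d + 5))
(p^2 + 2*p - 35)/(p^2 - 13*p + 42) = (p^2 + 2*p - 35)/(p^2 - 13*p + 42)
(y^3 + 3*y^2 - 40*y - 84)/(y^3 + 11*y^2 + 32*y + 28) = (y - 6)/(y + 2)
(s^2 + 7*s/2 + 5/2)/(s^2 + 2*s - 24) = (2*s^2 + 7*s + 5)/(2*(s^2 + 2*s - 24))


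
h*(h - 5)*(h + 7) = h^3 + 2*h^2 - 35*h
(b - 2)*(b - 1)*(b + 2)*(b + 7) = b^4 + 6*b^3 - 11*b^2 - 24*b + 28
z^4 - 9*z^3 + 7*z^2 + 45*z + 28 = (z - 7)*(z - 4)*(z + 1)^2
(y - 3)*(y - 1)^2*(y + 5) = y^4 - 18*y^2 + 32*y - 15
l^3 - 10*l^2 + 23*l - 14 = (l - 7)*(l - 2)*(l - 1)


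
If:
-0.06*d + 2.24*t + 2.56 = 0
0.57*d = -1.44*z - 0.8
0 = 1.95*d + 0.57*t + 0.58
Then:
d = 0.04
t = -1.14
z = -0.57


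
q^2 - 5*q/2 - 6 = (q - 4)*(q + 3/2)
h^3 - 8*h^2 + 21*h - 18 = (h - 3)^2*(h - 2)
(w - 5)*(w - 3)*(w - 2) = w^3 - 10*w^2 + 31*w - 30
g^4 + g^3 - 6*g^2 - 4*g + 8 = (g - 2)*(g - 1)*(g + 2)^2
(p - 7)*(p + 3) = p^2 - 4*p - 21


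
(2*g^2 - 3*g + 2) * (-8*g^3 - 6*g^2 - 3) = -16*g^5 + 12*g^4 + 2*g^3 - 18*g^2 + 9*g - 6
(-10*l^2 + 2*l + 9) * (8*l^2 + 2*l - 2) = -80*l^4 - 4*l^3 + 96*l^2 + 14*l - 18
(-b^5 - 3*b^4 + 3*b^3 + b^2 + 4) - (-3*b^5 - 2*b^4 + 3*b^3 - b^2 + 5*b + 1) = 2*b^5 - b^4 + 2*b^2 - 5*b + 3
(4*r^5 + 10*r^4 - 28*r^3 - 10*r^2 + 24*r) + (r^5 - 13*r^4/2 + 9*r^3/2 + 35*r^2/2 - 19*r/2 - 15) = 5*r^5 + 7*r^4/2 - 47*r^3/2 + 15*r^2/2 + 29*r/2 - 15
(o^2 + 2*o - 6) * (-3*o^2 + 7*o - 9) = -3*o^4 + o^3 + 23*o^2 - 60*o + 54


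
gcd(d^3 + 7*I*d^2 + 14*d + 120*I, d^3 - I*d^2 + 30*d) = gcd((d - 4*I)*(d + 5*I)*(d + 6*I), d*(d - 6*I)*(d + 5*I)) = d + 5*I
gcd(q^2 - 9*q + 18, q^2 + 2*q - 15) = q - 3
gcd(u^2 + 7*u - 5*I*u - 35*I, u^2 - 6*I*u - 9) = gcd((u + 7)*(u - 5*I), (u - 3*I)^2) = 1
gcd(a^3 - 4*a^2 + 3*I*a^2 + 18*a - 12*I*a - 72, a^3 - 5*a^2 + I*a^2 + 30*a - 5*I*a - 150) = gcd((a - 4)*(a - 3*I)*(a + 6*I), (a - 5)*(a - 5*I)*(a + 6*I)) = a + 6*I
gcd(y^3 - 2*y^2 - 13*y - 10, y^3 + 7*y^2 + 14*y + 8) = y^2 + 3*y + 2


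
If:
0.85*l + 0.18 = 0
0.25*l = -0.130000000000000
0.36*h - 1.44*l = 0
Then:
No Solution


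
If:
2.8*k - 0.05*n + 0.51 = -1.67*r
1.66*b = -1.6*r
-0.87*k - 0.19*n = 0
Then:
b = -0.963855421686747*r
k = -0.551346655082537*r - 0.168375325803649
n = 2.52458731537793*r + 0.770981754995656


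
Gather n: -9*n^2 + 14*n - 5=-9*n^2 + 14*n - 5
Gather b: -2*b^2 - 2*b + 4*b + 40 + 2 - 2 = -2*b^2 + 2*b + 40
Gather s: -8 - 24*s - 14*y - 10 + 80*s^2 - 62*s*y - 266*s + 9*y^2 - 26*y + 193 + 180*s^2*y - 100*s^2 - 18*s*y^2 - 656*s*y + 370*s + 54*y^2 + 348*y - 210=s^2*(180*y - 20) + s*(-18*y^2 - 718*y + 80) + 63*y^2 + 308*y - 35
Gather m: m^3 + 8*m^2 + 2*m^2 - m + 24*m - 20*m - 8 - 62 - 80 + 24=m^3 + 10*m^2 + 3*m - 126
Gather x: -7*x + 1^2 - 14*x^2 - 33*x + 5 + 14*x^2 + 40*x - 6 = 0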